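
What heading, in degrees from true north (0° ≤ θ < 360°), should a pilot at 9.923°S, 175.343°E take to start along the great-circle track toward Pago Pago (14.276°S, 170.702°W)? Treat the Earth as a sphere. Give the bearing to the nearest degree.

Δλ = -170.702 − 175.343 = -346.045°; wrapped into (−180°, 180°]: 13.955°.
θ = atan2( sin Δλ · cos φ₂ , cos φ₁ · sin φ₂ − sin φ₁ · cos φ₂ · cos Δλ )
  = atan2(0.23371, -0.08083) = 109.078° → normalised to [0°, 360°): 109.078°.

109°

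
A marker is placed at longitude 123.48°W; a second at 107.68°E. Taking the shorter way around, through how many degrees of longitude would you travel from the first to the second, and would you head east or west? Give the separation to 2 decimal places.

Raw difference: 107.68 − -123.48 = 231.16°.
Normalise into (−180°, 180°]: 231.16° − 360° = -128.84°.
Negative ⇒ the second point lies to the west; separation 128.84°.

128.84° west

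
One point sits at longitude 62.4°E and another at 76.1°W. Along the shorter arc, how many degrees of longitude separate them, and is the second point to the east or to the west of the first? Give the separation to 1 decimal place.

138.5° west

Raw difference: -76.1 − 62.4 = -138.5°.
Normalise into (−180°, 180°]: -138.5° stays -138.5°.
Negative ⇒ the second point lies to the west; separation 138.5°.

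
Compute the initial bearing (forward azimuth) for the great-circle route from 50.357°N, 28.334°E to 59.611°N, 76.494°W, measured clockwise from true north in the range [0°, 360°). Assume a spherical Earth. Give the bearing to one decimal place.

Δλ = -76.494 − 28.334 = -104.828°.
θ = atan2( sin Δλ · cos φ₂ , cos φ₁ · sin φ₂ − sin φ₁ · cos φ₂ · cos Δλ )
  = atan2(-0.48902, 0.65004) = -36.954° → normalised to [0°, 360°): 323.046°.

323.0°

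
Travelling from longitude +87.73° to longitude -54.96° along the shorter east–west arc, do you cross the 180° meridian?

No

Signed shortest Δλ = ((-54.96 − 87.73 + 180) mod 360) − 180 = -142.69°.
Going west by 142.69° from +87.73° reaches -54.96° without touching 180°.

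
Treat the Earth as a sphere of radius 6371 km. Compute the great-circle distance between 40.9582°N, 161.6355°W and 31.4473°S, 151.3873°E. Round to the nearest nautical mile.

Δλ = 151.3873 − -161.6355 = 313.0228°; wrapped into (−180°, 180°]: -46.9772°.
Δφ = -31.4473 − 40.9582 = -72.4055°.
a = sin²(Δφ/2) + cos φ₁ · cos φ₂ · sin²(Δλ/2) = 0.451206.
c = 2·atan2(√a, √(1−a)) = 1.47305 rad → d = 6371·c ≈ 9384.82 km ≈ 5067.40 nmi.

5067 nmi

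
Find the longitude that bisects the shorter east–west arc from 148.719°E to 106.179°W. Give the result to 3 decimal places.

158.730°W

Signed shortest Δλ from +148.719° to -106.179° is +105.102°.
Midpoint longitude = +148.719° + (+105.102°)/2 = +148.719° + 52.551° = +201.270°.
Normalise into (−180°, 180°]: -158.730°.
(The naïve average (+148.719 + -106.179)/2 = 21.27° is on the wrong side of the globe.)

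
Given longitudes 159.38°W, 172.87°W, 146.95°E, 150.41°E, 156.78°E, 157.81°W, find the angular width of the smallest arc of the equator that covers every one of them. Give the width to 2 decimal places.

Sort the longitudes: -172.87°, -159.38°, -157.81°, +146.95°, +150.41°, +156.78°.
Eastward gaps between consecutive values (wrapping around): 13.49°, 1.57°, 304.76°, 3.46°, 6.37°, 30.35°.
Largest gap = 304.76° ⇒ minimal covering band is its complement: 360° − 304.76° = 55.24°.
Band runs from +146.95° eastward to -157.81°, crossing the antimeridian.

55.24°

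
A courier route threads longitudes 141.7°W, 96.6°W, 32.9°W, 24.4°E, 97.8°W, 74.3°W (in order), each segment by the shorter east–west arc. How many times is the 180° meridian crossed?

0

Leg 1: -141.7° → -96.6°, shortest Δλ = 45.1° (east) — does not cross 180°.
Leg 2: -96.6° → -32.9°, shortest Δλ = 63.7° (east) — does not cross 180°.
Leg 3: -32.9° → +24.4°, shortest Δλ = 57.3° (east) — does not cross 180°.
Leg 4: +24.4° → -97.8°, shortest Δλ = -122.2° (west) — does not cross 180°.
Leg 5: -97.8° → -74.3°, shortest Δλ = 23.5° (east) — does not cross 180°.
Total crossings: 0.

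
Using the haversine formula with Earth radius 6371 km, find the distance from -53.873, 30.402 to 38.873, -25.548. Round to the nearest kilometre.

Δλ = -25.548 − 30.402 = -55.950°.
Δφ = 38.873 − -53.873 = 92.746°.
a = sin²(Δφ/2) + cos φ₁ · cos φ₂ · sin²(Δλ/2) = 0.624955.
c = 2·atan2(√a, √(1−a)) = 1.82338 rad → d = 6371·c ≈ 11616.78 km.

11617 km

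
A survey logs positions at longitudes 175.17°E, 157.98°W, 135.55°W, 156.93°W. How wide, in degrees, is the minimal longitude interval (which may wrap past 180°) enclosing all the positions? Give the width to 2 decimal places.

49.28°

Sort the longitudes: -157.98°, -156.93°, -135.55°, +175.17°.
Eastward gaps between consecutive values (wrapping around): 1.05°, 21.38°, 310.72°, 26.85°.
Largest gap = 310.72° ⇒ minimal covering band is its complement: 360° − 310.72° = 49.28°.
Band runs from +175.17° eastward to -135.55°, crossing the antimeridian.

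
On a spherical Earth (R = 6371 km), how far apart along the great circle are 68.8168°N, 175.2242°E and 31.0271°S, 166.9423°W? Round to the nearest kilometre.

11198 km

Δλ = -166.9423 − 175.2242 = -342.1665°; wrapped into (−180°, 180°]: 17.8335°.
Δφ = -31.0271 − 68.8168 = -99.8439°.
a = sin²(Δφ/2) + cos φ₁ · cos φ₂ · sin²(Δλ/2) = 0.592922.
c = 2·atan2(√a, √(1−a)) = 1.75773 rad → d = 6371·c ≈ 11198.47 km.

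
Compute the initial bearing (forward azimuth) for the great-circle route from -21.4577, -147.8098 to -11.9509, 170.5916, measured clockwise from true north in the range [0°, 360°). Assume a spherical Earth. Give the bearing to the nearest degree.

Δλ = 170.5916 − -147.8098 = 318.4014°; wrapped into (−180°, 180°]: -41.5986°.
θ = atan2( sin Δλ · cos φ₂ , cos φ₁ · sin φ₂ − sin φ₁ · cos φ₂ · cos Δλ )
  = atan2(-0.64952, 0.07491) = -83.421° → normalised to [0°, 360°): 276.579°.

277°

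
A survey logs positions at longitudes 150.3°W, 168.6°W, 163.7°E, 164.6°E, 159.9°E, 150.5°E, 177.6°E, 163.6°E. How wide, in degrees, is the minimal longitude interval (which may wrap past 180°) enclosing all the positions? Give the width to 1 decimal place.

Sort the longitudes: -168.6°, -150.3°, +150.5°, +159.9°, +163.6°, +163.7°, +164.6°, +177.6°.
Eastward gaps between consecutive values (wrapping around): 18.3°, 300.8°, 9.4°, 3.7°, 0.1°, 0.9°, 13.0°, 13.8°.
Largest gap = 300.8° ⇒ minimal covering band is its complement: 360° − 300.8° = 59.2°.
Band runs from +150.5° eastward to -150.3°, crossing the antimeridian.

59.2°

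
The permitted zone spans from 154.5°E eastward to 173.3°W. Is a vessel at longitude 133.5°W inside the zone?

Band width going east from +154.5° to -173.3°: ((-173.3 − 154.5) mod 360) = 32.2°.
Offset of -133.5° east of the west edge: ((-133.5 − 154.5) mod 360) = 72.0°.
72.0° > 32.2° ⇒ outside.

No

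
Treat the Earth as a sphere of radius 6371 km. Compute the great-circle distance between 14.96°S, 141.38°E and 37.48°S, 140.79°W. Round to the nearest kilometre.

Δλ = -140.79 − 141.38 = -282.17°; wrapped into (−180°, 180°]: 77.83°.
Δφ = -37.48 − -14.96 = -22.52°.
a = sin²(Δφ/2) + cos φ₁ · cos φ₂ · sin²(Δλ/2) = 0.340650.
c = 2·atan2(√a, √(1−a)) = 1.24644 rad → d = 6371·c ≈ 7941.06 km.

7941 km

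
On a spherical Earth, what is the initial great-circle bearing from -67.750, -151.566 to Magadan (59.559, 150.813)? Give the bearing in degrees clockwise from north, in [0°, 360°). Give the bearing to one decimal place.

Δλ = 150.813 − -151.566 = 302.379°; wrapped into (−180°, 180°]: -57.621°.
θ = atan2( sin Δλ · cos φ₂ , cos φ₁ · sin φ₂ − sin φ₁ · cos φ₂ · cos Δλ )
  = atan2(-0.42788, 0.57757) = -36.532° → normalised to [0°, 360°): 323.468°.

323.5°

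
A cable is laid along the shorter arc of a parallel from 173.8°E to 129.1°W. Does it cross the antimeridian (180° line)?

Naïve |-129.1 − 173.8| = 302.9° > 180°, so the shorter arc goes the other way round — across 180°.
Signed shortest Δλ = ((-129.1 − 173.8 + 180) mod 360) − 180 = 57.1°.
Going east by 57.1° from +173.8° passes through 180° before reaching -129.1°.

Yes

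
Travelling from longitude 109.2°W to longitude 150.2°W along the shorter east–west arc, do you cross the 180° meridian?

No

Signed shortest Δλ = ((-150.2 − -109.2 + 180) mod 360) − 180 = -41.0°.
Going west by 41.0° from -109.2° reaches -150.2° without touching 180°.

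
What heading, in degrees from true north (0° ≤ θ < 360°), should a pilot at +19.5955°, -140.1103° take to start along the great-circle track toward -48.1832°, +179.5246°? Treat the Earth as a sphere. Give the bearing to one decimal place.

Δλ = 179.5246 − -140.1103 = 319.6349°; wrapped into (−180°, 180°]: -40.3651°.
θ = atan2( sin Δλ · cos φ₂ , cos φ₁ · sin φ₂ − sin φ₁ · cos φ₂ · cos Δλ )
  = atan2(-0.43183, -0.87250) = -153.668° → normalised to [0°, 360°): 206.332°.

206.3°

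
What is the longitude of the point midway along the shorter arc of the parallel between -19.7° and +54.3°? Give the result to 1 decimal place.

Signed shortest Δλ from -19.7° to +54.3° is +74.0°.
Midpoint longitude = -19.7° + (+74.0°)/2 = -19.7° + 37.0° = +17.3°.

+17.3°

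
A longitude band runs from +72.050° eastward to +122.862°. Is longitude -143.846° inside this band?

Band width going east from +72.050° to +122.862°: ((122.862 − 72.050) mod 360) = 50.812°.
Offset of -143.846° east of the west edge: ((-143.846 − 72.050) mod 360) = 144.104°.
144.104° > 50.812° ⇒ outside.

No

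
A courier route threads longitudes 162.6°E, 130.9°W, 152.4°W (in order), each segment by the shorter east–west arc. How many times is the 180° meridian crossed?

1

Leg 1: +162.6° → -130.9°, shortest Δλ = 66.5° (east) — crosses 180°.
Leg 2: -130.9° → -152.4°, shortest Δλ = -21.5° (west) — does not cross 180°.
Total crossings: 1.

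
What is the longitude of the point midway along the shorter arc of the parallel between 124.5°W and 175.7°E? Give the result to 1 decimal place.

Signed shortest Δλ from -124.5° to +175.7° is -59.8°.
Midpoint longitude = -124.5° + (-59.8°)/2 = -124.5° − 29.9° = -154.4°.
(The naïve average (-124.5 + +175.7)/2 = 25.6° is on the wrong side of the globe.)

154.4°W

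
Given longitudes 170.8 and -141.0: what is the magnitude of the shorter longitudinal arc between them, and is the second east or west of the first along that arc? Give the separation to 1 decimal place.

Raw difference: -141.0 − 170.8 = -311.8°.
Normalise into (−180°, 180°]: -311.8° + 360° = 48.2°.
Positive ⇒ the second point lies to the east; separation 48.2°.

48.2° east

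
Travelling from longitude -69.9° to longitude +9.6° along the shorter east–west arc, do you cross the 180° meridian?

No

Signed shortest Δλ = ((9.6 − -69.9 + 180) mod 360) − 180 = 79.5°.
Going east by 79.5° from -69.9° reaches +9.6° without touching 180°.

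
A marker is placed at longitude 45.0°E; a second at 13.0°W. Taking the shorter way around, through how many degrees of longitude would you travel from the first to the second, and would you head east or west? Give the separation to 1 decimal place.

Raw difference: -13.0 − 45.0 = -58.0°.
Normalise into (−180°, 180°]: -58.0° stays -58.0°.
Negative ⇒ the second point lies to the west; separation 58.0°.

58.0° west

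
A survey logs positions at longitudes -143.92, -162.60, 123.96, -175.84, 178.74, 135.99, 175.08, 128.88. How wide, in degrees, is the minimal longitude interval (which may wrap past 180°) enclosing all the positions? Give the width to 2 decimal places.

Sort the longitudes: -175.84°, -162.60°, -143.92°, +123.96°, +128.88°, +135.99°, +175.08°, +178.74°.
Eastward gaps between consecutive values (wrapping around): 13.24°, 18.68°, 267.88°, 4.92°, 7.11°, 39.09°, 3.66°, 5.42°.
Largest gap = 267.88° ⇒ minimal covering band is its complement: 360° − 267.88° = 92.12°.
Band runs from +123.96° eastward to -143.92°, crossing the antimeridian.

92.12°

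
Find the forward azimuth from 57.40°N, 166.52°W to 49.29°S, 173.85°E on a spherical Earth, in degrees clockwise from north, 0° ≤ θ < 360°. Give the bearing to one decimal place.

193.3°

Δλ = 173.85 − -166.52 = 340.37°; wrapped into (−180°, 180°]: -19.63°.
θ = atan2( sin Δλ · cos φ₂ , cos φ₁ · sin φ₂ − sin φ₁ · cos φ₂ · cos Δλ )
  = atan2(-0.21911, -0.92594) = -166.686° → normalised to [0°, 360°): 193.314°.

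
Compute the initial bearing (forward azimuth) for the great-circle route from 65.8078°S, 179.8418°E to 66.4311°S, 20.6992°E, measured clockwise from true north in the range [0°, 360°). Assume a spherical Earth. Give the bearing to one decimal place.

191.2°

Δλ = 20.6992 − 179.8418 = -159.1426°.
θ = atan2( sin Δλ · cos φ₂ , cos φ₁ · sin φ₂ − sin φ₁ · cos φ₂ · cos Δλ )
  = atan2(-0.14236, -0.71645) = -168.761° → normalised to [0°, 360°): 191.239°.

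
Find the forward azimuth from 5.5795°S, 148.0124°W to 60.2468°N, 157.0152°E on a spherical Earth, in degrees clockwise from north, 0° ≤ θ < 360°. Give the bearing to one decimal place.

Δλ = 157.0152 − -148.0124 = 305.0276°; wrapped into (−180°, 180°]: -54.9724°.
θ = atan2( sin Δλ · cos φ₂ , cos φ₁ · sin φ₂ − sin φ₁ · cos φ₂ · cos Δλ )
  = atan2(-0.40638, 0.89175) = -24.499° → normalised to [0°, 360°): 335.501°.

335.5°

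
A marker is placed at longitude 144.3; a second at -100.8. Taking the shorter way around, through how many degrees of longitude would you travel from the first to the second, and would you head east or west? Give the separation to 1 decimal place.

Raw difference: -100.8 − 144.3 = -245.1°.
Normalise into (−180°, 180°]: -245.1° + 360° = 114.9°.
Positive ⇒ the second point lies to the east; separation 114.9°.

114.9° east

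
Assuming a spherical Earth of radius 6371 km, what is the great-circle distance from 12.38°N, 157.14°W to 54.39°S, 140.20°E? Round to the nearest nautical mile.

5104 nmi

Δλ = 140.20 − -157.14 = 297.34°; wrapped into (−180°, 180°]: -62.66°.
Δφ = -54.39 − 12.38 = -66.77°.
a = sin²(Δφ/2) + cos φ₁ · cos φ₂ · sin²(Δλ/2) = 0.456552.
c = 2·atan2(√a, √(1−a)) = 1.48379 rad → d = 6371·c ≈ 9453.23 km ≈ 5104.34 nmi.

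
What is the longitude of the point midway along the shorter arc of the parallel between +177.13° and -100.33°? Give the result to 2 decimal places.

Signed shortest Δλ from +177.13° to -100.33° is +82.54°.
Midpoint longitude = +177.13° + (+82.54°)/2 = +177.13° + 41.27° = +218.40°.
Normalise into (−180°, 180°]: -141.60°.
(The naïve average (+177.13 + -100.33)/2 = 38.4° is on the wrong side of the globe.)

-141.60°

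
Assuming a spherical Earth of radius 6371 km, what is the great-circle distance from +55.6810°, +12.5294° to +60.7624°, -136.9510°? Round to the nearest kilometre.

Δλ = -136.9510 − 12.5294 = -149.4804°.
Δφ = 60.7624 − 55.6810 = 5.0814°.
a = sin²(Δφ/2) + cos φ₁ · cos φ₂ · sin²(Δλ/2) = 0.258267.
c = 2·atan2(√a, √(1−a)) = 1.06619 rad → d = 6371·c ≈ 6792.68 km.

6793 km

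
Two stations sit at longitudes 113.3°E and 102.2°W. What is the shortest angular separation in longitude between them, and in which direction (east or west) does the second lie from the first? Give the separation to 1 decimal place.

144.5° east

Raw difference: -102.2 − 113.3 = -215.5°.
Normalise into (−180°, 180°]: -215.5° + 360° = 144.5°.
Positive ⇒ the second point lies to the east; separation 144.5°.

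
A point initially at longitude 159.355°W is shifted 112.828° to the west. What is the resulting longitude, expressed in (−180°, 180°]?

Start at -159.355°; shift −112.828° → -272.183°.
-272.183° lies outside (−180°, 180°]; add 360° → +87.817°.

87.817°E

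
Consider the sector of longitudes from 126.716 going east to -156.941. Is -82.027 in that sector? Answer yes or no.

Band width going east from +126.716° to -156.941°: ((-156.941 − 126.716) mod 360) = 76.343°.
Offset of -82.027° east of the west edge: ((-82.027 − 126.716) mod 360) = 151.257°.
151.257° > 76.343° ⇒ outside.

No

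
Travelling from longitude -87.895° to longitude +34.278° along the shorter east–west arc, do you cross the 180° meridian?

Signed shortest Δλ = ((34.278 − -87.895 + 180) mod 360) − 180 = 122.173°.
Going east by 122.173° from -87.895° reaches +34.278° without touching 180°.

No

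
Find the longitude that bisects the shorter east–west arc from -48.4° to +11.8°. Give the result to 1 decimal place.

Signed shortest Δλ from -48.4° to +11.8° is +60.2°.
Midpoint longitude = -48.4° + (+60.2°)/2 = -48.4° + 30.1° = -18.3°.

-18.3°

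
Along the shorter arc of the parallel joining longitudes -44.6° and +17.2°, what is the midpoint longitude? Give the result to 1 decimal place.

-13.7°

Signed shortest Δλ from -44.6° to +17.2° is +61.8°.
Midpoint longitude = -44.6° + (+61.8°)/2 = -44.6° + 30.9° = -13.7°.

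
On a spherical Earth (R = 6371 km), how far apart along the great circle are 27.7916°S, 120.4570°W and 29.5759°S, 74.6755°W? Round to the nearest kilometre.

Δλ = -74.6755 − -120.4570 = 45.7815°.
Δφ = -29.5759 − -27.7916 = -1.7843°.
a = sin²(Δφ/2) + cos φ₁ · cos φ₂ · sin²(Δλ/2) = 0.116651.
c = 2·atan2(√a, √(1−a)) = 0.69712 rad → d = 6371·c ≈ 4441.32 km.

4441 km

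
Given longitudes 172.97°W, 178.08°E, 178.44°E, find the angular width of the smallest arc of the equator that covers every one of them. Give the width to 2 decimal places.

Sort the longitudes: -172.97°, +178.08°, +178.44°.
Eastward gaps between consecutive values (wrapping around): 351.05°, 0.36°, 8.59°.
Largest gap = 351.05° ⇒ minimal covering band is its complement: 360° − 351.05° = 8.95°.
Band runs from +178.08° eastward to -172.97°, crossing the antimeridian.

8.95°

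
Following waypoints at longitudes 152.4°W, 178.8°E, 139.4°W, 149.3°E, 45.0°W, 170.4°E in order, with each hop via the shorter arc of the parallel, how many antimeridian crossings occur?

5

Leg 1: -152.4° → +178.8°, shortest Δλ = -28.8° (west) — crosses 180°.
Leg 2: +178.8° → -139.4°, shortest Δλ = 41.8° (east) — crosses 180°.
Leg 3: -139.4° → +149.3°, shortest Δλ = -71.3° (west) — crosses 180°.
Leg 4: +149.3° → -45.0°, shortest Δλ = 165.7° (east) — crosses 180°.
Leg 5: -45.0° → +170.4°, shortest Δλ = -144.6° (west) — crosses 180°.
Total crossings: 5.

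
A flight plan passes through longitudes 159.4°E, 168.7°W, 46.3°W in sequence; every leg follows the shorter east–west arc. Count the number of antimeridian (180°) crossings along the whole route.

Leg 1: +159.4° → -168.7°, shortest Δλ = 31.9° (east) — crosses 180°.
Leg 2: -168.7° → -46.3°, shortest Δλ = 122.4° (east) — does not cross 180°.
Total crossings: 1.

1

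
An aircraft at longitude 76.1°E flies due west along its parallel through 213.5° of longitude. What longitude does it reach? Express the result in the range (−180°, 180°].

137.4°W

Start at +76.1°; shift −213.5° → -137.4°.
-137.4° already lies in (−180°, 180°].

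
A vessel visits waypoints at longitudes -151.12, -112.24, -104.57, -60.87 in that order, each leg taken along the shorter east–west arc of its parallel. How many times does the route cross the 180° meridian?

0

Leg 1: -151.12° → -112.24°, shortest Δλ = 38.88° (east) — does not cross 180°.
Leg 2: -112.24° → -104.57°, shortest Δλ = 7.67° (east) — does not cross 180°.
Leg 3: -104.57° → -60.87°, shortest Δλ = 43.7° (east) — does not cross 180°.
Total crossings: 0.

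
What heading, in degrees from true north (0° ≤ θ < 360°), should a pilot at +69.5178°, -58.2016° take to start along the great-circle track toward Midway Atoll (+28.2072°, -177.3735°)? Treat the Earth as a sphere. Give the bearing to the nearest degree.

306°

Δλ = -177.3735 − -58.2016 = -119.1719°.
θ = atan2( sin Δλ · cos φ₂ , cos φ₁ · sin φ₂ − sin φ₁ · cos φ₂ · cos Δλ )
  = atan2(-0.76947, 0.56778) = -53.577° → normalised to [0°, 360°): 306.423°.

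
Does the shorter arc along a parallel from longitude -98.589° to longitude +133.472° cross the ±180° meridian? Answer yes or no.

Yes

Naïve |133.472 − -98.589| = 232.061° > 180°, so the shorter arc goes the other way round — across 180°.
Signed shortest Δλ = ((133.472 − -98.589 + 180) mod 360) − 180 = -127.939°.
Going west by 127.939° from -98.589° passes through 180° before reaching +133.472°.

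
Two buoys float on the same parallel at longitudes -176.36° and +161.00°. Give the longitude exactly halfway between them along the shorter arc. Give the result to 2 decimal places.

Signed shortest Δλ from -176.36° to +161.00° is -22.64°.
Midpoint longitude = -176.36° + (-22.64°)/2 = -176.36° − 11.32° = -187.68°.
Normalise into (−180°, 180°]: +172.32°.
(The naïve average (-176.36 + +161.00)/2 = -7.68° is on the wrong side of the globe.)

+172.32°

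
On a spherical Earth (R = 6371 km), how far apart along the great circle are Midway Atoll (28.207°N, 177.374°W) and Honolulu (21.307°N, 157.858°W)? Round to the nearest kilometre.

Δλ = -157.858 − -177.374 = 19.516°.
Δφ = 21.307 − 28.207 = -6.900°.
a = sin²(Δφ/2) + cos φ₁ · cos φ₂ · sin²(Δλ/2) = 0.027206.
c = 2·atan2(√a, √(1−a)) = 0.33140 rad → d = 6371·c ≈ 2111.33 km.

2111 km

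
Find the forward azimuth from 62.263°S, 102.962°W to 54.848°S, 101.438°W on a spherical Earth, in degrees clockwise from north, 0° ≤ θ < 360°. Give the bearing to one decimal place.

Δλ = -101.438 − -102.962 = 1.524°.
θ = atan2( sin Δλ · cos φ₂ , cos φ₁ · sin φ₂ − sin φ₁ · cos φ₂ · cos Δλ )
  = atan2(0.01531, 0.12887) = 6.776° → normalised to [0°, 360°): 6.776°.

6.8°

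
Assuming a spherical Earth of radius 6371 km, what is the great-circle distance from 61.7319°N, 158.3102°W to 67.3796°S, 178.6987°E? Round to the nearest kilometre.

Δλ = 178.6987 − -158.3102 = 337.0089°; wrapped into (−180°, 180°]: -22.9911°.
Δφ = -67.3796 − 61.7319 = -129.1115°.
a = sin²(Δφ/2) + cos φ₁ · cos φ₂ · sin²(Δλ/2) = 0.822651.
c = 2·atan2(√a, √(1−a)) = 2.27221 rad → d = 6371·c ≈ 14476.27 km.

14476 km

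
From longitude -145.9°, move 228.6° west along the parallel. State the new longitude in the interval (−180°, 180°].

-14.5°

Start at -145.9°; shift −228.6° → -374.5°.
-374.5° lies outside (−180°, 180°]; add 360° → -14.5°.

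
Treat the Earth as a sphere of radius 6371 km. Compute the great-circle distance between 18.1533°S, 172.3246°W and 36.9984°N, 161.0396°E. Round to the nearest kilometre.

Δλ = 161.0396 − -172.3246 = 333.3642°; wrapped into (−180°, 180°]: -26.6358°.
Δφ = 36.9984 − -18.1533 = 55.1517°.
a = sin²(Δφ/2) + cos φ₁ · cos φ₂ · sin²(Δλ/2) = 0.254567.
c = 2·atan2(√a, √(1−a)) = 1.05771 rad → d = 6371·c ≈ 6738.68 km.

6739 km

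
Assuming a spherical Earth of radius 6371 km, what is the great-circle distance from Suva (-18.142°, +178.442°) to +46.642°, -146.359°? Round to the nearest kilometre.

Δλ = -146.359 − 178.442 = -324.801°; wrapped into (−180°, 180°]: 35.199°.
Δφ = 46.642 − -18.142 = 64.784°.
a = sin²(Δφ/2) + cos φ₁ · cos φ₂ · sin²(Δλ/2) = 0.346630.
c = 2·atan2(√a, √(1−a)) = 1.25903 rad → d = 6371·c ≈ 8021.29 km.

8021 km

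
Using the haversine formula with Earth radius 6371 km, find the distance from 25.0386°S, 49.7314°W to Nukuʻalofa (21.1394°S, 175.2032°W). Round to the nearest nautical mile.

Δλ = -175.2032 − -49.7314 = -125.4718°.
Δφ = -21.1394 − -25.0386 = 3.8992°.
a = sin²(Δφ/2) + cos φ₁ · cos φ₂ · sin²(Δλ/2) = 0.668877.
c = 2·atan2(√a, √(1−a)) = 1.91533 rad → d = 6371·c ≈ 12202.54 km ≈ 6588.84 nmi.

6589 nmi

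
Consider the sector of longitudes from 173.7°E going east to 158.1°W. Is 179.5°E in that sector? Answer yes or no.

Yes

Band width going east from +173.7° to -158.1°: ((-158.1 − 173.7) mod 360) = 28.2°.
Offset of +179.5° east of the west edge: ((179.5 − 173.7) mod 360) = 5.8°.
5.8° ≤ 28.2° ⇒ inside.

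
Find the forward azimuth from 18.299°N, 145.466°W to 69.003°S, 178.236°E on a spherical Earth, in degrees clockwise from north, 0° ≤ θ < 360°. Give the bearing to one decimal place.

Δλ = 178.236 − -145.466 = 323.702°; wrapped into (−180°, 180°]: -36.298°.
θ = atan2( sin Δλ · cos φ₂ , cos φ₁ · sin φ₂ − sin φ₁ · cos φ₂ · cos Δλ )
  = atan2(-0.21212, -0.97706) = -167.751° → normalised to [0°, 360°): 192.249°.

192.2°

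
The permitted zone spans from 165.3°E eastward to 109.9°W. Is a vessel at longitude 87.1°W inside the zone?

Band width going east from +165.3° to -109.9°: ((-109.9 − 165.3) mod 360) = 84.8°.
Offset of -87.1° east of the west edge: ((-87.1 − 165.3) mod 360) = 107.6°.
107.6° > 84.8° ⇒ outside.

No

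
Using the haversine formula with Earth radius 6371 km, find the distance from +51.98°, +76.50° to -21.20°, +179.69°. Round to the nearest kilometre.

Δλ = 179.69 − 76.50 = 103.19°.
Δφ = -21.20 − 51.98 = -73.18°.
a = sin²(Δφ/2) + cos φ₁ · cos φ₂ · sin²(Δλ/2) = 0.707960.
c = 2·atan2(√a, √(1−a)) = 1.99975 rad → d = 6371·c ≈ 12740.41 km.

12740 km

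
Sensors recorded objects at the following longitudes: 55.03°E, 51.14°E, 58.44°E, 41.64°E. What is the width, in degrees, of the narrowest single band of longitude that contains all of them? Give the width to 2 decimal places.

16.80°

Sort the longitudes: +41.64°, +51.14°, +55.03°, +58.44°.
Eastward gaps between consecutive values (wrapping around): 9.50°, 3.89°, 3.41°, 343.20°.
Largest gap = 343.20° ⇒ minimal covering band is its complement: 360° − 343.20° = 16.80°.
Band runs from +41.64° eastward to +58.44°.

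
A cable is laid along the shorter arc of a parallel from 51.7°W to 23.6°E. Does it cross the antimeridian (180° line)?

Signed shortest Δλ = ((23.6 − -51.7 + 180) mod 360) − 180 = 75.3°.
Going east by 75.3° from -51.7° reaches +23.6° without touching 180°.

No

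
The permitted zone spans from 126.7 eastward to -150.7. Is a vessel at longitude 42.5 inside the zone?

No

Band width going east from +126.7° to -150.7°: ((-150.7 − 126.7) mod 360) = 82.6°.
Offset of +42.5° east of the west edge: ((42.5 − 126.7) mod 360) = 275.8°.
275.8° > 82.6° ⇒ outside.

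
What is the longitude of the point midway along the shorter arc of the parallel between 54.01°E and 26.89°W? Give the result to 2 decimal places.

Signed shortest Δλ from +54.01° to -26.89° is -80.90°.
Midpoint longitude = +54.01° + (-80.90°)/2 = +54.01° − 40.45° = +13.56°.

13.56°E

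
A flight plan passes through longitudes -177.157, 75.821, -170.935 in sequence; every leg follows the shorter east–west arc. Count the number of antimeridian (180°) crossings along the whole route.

2

Leg 1: -177.157° → +75.821°, shortest Δλ = -107.022° (west) — crosses 180°.
Leg 2: +75.821° → -170.935°, shortest Δλ = 113.244° (east) — crosses 180°.
Total crossings: 2.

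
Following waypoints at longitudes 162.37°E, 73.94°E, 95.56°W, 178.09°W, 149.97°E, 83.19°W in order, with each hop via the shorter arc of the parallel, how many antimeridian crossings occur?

2

Leg 1: +162.37° → +73.94°, shortest Δλ = -88.43° (west) — does not cross 180°.
Leg 2: +73.94° → -95.56°, shortest Δλ = -169.5° (west) — does not cross 180°.
Leg 3: -95.56° → -178.09°, shortest Δλ = -82.53° (west) — does not cross 180°.
Leg 4: -178.09° → +149.97°, shortest Δλ = -31.94° (west) — crosses 180°.
Leg 5: +149.97° → -83.19°, shortest Δλ = 126.84° (east) — crosses 180°.
Total crossings: 2.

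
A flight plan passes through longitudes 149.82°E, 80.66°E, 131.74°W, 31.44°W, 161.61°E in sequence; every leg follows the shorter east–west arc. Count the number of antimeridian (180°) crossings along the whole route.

2

Leg 1: +149.82° → +80.66°, shortest Δλ = -69.16° (west) — does not cross 180°.
Leg 2: +80.66° → -131.74°, shortest Δλ = 147.6° (east) — crosses 180°.
Leg 3: -131.74° → -31.44°, shortest Δλ = 100.3° (east) — does not cross 180°.
Leg 4: -31.44° → +161.61°, shortest Δλ = -166.95° (west) — crosses 180°.
Total crossings: 2.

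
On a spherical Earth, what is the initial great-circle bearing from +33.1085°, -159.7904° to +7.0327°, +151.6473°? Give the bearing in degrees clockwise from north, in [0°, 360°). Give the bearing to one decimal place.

Δλ = 151.6473 − -159.7904 = 311.4377°; wrapped into (−180°, 180°]: -48.5623°.
θ = atan2( sin Δλ · cos φ₂ , cos φ₁ · sin φ₂ − sin φ₁ · cos φ₂ · cos Δλ )
  = atan2(-0.74404, -0.25622) = -109.002° → normalised to [0°, 360°): 250.998°.

251.0°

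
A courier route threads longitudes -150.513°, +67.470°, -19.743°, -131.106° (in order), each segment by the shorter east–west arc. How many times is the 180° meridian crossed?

1

Leg 1: -150.513° → +67.470°, shortest Δλ = -142.017° (west) — crosses 180°.
Leg 2: +67.470° → -19.743°, shortest Δλ = -87.213° (west) — does not cross 180°.
Leg 3: -19.743° → -131.106°, shortest Δλ = -111.363° (west) — does not cross 180°.
Total crossings: 1.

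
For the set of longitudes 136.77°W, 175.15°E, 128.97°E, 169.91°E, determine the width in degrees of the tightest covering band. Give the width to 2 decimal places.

94.26°

Sort the longitudes: -136.77°, +128.97°, +169.91°, +175.15°.
Eastward gaps between consecutive values (wrapping around): 265.74°, 40.94°, 5.24°, 48.08°.
Largest gap = 265.74° ⇒ minimal covering band is its complement: 360° − 265.74° = 94.26°.
Band runs from +128.97° eastward to -136.77°, crossing the antimeridian.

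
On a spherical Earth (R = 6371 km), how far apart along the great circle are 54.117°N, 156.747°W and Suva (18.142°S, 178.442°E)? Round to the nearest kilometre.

Δλ = 178.442 − -156.747 = 335.189°; wrapped into (−180°, 180°]: -24.811°.
Δφ = -18.142 − 54.117 = -72.259°.
a = sin²(Δφ/2) + cos φ₁ · cos φ₂ · sin²(Δλ/2) = 0.373349.
c = 2·atan2(√a, √(1−a)) = 1.31470 rad → d = 6371·c ≈ 8375.98 km.

8376 km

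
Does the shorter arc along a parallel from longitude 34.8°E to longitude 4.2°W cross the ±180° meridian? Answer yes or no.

Signed shortest Δλ = ((-4.2 − 34.8 + 180) mod 360) − 180 = -39.0°.
Going west by 39.0° from +34.8° reaches -4.2° without touching 180°.

No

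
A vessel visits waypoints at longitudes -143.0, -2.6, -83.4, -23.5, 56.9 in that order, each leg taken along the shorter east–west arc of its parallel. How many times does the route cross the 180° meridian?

0

Leg 1: -143.0° → -2.6°, shortest Δλ = 140.4° (east) — does not cross 180°.
Leg 2: -2.6° → -83.4°, shortest Δλ = -80.8° (west) — does not cross 180°.
Leg 3: -83.4° → -23.5°, shortest Δλ = 59.9° (east) — does not cross 180°.
Leg 4: -23.5° → +56.9°, shortest Δλ = 80.4° (east) — does not cross 180°.
Total crossings: 0.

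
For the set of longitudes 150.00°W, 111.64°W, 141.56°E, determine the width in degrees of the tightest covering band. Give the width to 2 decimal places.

Sort the longitudes: -150.00°, -111.64°, +141.56°.
Eastward gaps between consecutive values (wrapping around): 38.36°, 253.20°, 68.44°.
Largest gap = 253.20° ⇒ minimal covering band is its complement: 360° − 253.20° = 106.80°.
Band runs from +141.56° eastward to -111.64°, crossing the antimeridian.

106.80°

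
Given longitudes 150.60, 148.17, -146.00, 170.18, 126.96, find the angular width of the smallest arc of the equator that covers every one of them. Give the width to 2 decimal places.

87.04°

Sort the longitudes: -146.00°, +126.96°, +148.17°, +150.60°, +170.18°.
Eastward gaps between consecutive values (wrapping around): 272.96°, 21.21°, 2.43°, 19.58°, 43.82°.
Largest gap = 272.96° ⇒ minimal covering band is its complement: 360° − 272.96° = 87.04°.
Band runs from +126.96° eastward to -146.00°, crossing the antimeridian.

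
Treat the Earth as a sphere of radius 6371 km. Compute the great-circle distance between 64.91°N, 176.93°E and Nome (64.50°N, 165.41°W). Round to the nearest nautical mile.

452 nmi

Δλ = -165.41 − 176.93 = -342.34°; wrapped into (−180°, 180°]: 17.66°.
Δφ = 64.50 − 64.91 = -0.41°.
a = sin²(Δφ/2) + cos φ₁ · cos φ₂ · sin²(Δλ/2) = 0.004314.
c = 2·atan2(√a, √(1−a)) = 0.13146 rad → d = 6371·c ≈ 837.55 km ≈ 452.24 nmi.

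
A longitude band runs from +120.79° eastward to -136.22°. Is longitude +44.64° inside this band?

Band width going east from +120.79° to -136.22°: ((-136.22 − 120.79) mod 360) = 102.99°.
Offset of +44.64° east of the west edge: ((44.64 − 120.79) mod 360) = 283.85°.
283.85° > 102.99° ⇒ outside.

No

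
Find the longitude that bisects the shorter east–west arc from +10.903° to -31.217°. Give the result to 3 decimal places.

Signed shortest Δλ from +10.903° to -31.217° is -42.120°.
Midpoint longitude = +10.903° + (-42.120°)/2 = +10.903° − 21.060° = -10.157°.

-10.157°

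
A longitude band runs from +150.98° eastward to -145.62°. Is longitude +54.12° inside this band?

Band width going east from +150.98° to -145.62°: ((-145.62 − 150.98) mod 360) = 63.40°.
Offset of +54.12° east of the west edge: ((54.12 − 150.98) mod 360) = 263.14°.
263.14° > 63.40° ⇒ outside.

No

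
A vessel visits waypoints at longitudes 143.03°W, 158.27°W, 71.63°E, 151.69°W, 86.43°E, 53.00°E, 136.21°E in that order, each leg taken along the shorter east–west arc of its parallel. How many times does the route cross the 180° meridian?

3

Leg 1: -143.03° → -158.27°, shortest Δλ = -15.24° (west) — does not cross 180°.
Leg 2: -158.27° → +71.63°, shortest Δλ = -130.1° (west) — crosses 180°.
Leg 3: +71.63° → -151.69°, shortest Δλ = 136.68° (east) — crosses 180°.
Leg 4: -151.69° → +86.43°, shortest Δλ = -121.88° (west) — crosses 180°.
Leg 5: +86.43° → +53.00°, shortest Δλ = -33.43° (west) — does not cross 180°.
Leg 6: +53.00° → +136.21°, shortest Δλ = 83.21° (east) — does not cross 180°.
Total crossings: 3.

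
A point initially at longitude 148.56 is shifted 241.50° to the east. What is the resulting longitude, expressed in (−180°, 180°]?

Start at +148.56°; shift +241.50° → +390.06°.
+390.06° lies outside (−180°, 180°]; subtract 360° → +30.06°.

+30.06°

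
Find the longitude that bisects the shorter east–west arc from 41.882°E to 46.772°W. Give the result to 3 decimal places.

2.445°W

Signed shortest Δλ from +41.882° to -46.772° is -88.654°.
Midpoint longitude = +41.882° + (-88.654°)/2 = +41.882° − 44.327° = -2.445°.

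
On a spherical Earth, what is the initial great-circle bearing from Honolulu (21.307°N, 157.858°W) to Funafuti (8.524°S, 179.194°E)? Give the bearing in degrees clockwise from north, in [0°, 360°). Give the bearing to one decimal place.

Δλ = 179.194 − -157.858 = 337.052°; wrapped into (−180°, 180°]: -22.948°.
θ = atan2( sin Δλ · cos φ₂ , cos φ₁ · sin φ₂ − sin φ₁ · cos φ₂ · cos Δλ )
  = atan2(-0.38559, -0.46900) = -140.575° → normalised to [0°, 360°): 219.425°.

219.4°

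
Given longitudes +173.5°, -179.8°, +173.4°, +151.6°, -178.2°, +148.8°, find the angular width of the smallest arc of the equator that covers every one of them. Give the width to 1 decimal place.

Sort the longitudes: -179.8°, -178.2°, +148.8°, +151.6°, +173.4°, +173.5°.
Eastward gaps between consecutive values (wrapping around): 1.6°, 327.0°, 2.8°, 21.8°, 0.1°, 6.7°.
Largest gap = 327.0° ⇒ minimal covering band is its complement: 360° − 327.0° = 33.0°.
Band runs from +148.8° eastward to -178.2°, crossing the antimeridian.

33.0°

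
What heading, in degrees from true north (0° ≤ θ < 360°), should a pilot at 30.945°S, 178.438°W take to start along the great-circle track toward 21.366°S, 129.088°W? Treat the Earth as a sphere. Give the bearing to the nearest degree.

90°

Δλ = -129.088 − -178.438 = 49.350°.
θ = atan2( sin Δλ · cos φ₂ , cos φ₁ · sin φ₂ − sin φ₁ · cos φ₂ · cos Δλ )
  = atan2(0.70656, -0.00051) = 90.041° → normalised to [0°, 360°): 90.041°.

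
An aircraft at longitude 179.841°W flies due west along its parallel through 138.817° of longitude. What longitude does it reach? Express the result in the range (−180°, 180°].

41.342°E

Start at -179.841°; shift −138.817° → -318.658°.
-318.658° lies outside (−180°, 180°]; add 360° → +41.342°.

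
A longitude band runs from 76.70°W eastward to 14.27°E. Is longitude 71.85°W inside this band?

Band width going east from -76.70° to +14.27°: ((14.27 − -76.70) mod 360) = 90.97°.
Offset of -71.85° east of the west edge: ((-71.85 − -76.70) mod 360) = 4.85°.
4.85° ≤ 90.97° ⇒ inside.

Yes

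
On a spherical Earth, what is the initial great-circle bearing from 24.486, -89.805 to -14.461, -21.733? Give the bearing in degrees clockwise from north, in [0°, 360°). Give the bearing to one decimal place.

Δλ = -21.733 − -89.805 = 68.072°.
θ = atan2( sin Δλ · cos φ₂ , cos φ₁ · sin φ₂ − sin φ₁ · cos φ₂ · cos Δλ )
  = atan2(0.89826, -0.37714) = 112.775° → normalised to [0°, 360°): 112.775°.

112.8°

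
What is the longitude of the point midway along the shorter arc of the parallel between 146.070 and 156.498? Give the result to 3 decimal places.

Signed shortest Δλ from +146.070° to +156.498° is +10.428°.
Midpoint longitude = +146.070° + (+10.428°)/2 = +146.070° + 5.214° = +151.284°.

+151.284°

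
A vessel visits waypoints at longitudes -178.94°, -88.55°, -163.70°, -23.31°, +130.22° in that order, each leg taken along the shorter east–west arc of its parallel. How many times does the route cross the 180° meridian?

0

Leg 1: -178.94° → -88.55°, shortest Δλ = 90.39° (east) — does not cross 180°.
Leg 2: -88.55° → -163.70°, shortest Δλ = -75.15° (west) — does not cross 180°.
Leg 3: -163.70° → -23.31°, shortest Δλ = 140.39° (east) — does not cross 180°.
Leg 4: -23.31° → +130.22°, shortest Δλ = 153.53° (east) — does not cross 180°.
Total crossings: 0.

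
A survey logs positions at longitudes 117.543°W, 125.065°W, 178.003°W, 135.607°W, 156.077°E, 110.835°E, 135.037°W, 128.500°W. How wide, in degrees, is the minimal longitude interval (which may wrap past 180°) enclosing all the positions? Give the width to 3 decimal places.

Sort the longitudes: -178.003°, -135.607°, -135.037°, -128.500°, -125.065°, -117.543°, +110.835°, +156.077°.
Eastward gaps between consecutive values (wrapping around): 42.396°, 0.570°, 6.537°, 3.435°, 7.522°, 228.378°, 45.242°, 25.920°.
Largest gap = 228.378° ⇒ minimal covering band is its complement: 360° − 228.378° = 131.622°.
Band runs from +110.835° eastward to -117.543°, crossing the antimeridian.

131.622°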